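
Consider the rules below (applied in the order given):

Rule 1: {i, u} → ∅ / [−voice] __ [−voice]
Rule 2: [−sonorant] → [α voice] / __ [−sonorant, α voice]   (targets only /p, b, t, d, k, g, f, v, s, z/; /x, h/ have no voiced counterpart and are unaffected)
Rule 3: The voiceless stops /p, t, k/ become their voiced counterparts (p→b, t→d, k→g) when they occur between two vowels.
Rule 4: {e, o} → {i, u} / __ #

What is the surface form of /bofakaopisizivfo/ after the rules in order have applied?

Rule 1 (high vowel syncope): /i/ is a high vowel flanked by voiceless consonants /p/ and /s/, so it deletes. /bofakaopisizivfo/ → bofakaopsizivfo.
Rule 2 (regressive voicing assimilation): /v/ precedes the voiceless obstruent /f/, so it devoices to [f] by assimilation. /bofakaopsizivfo/ → bofakaopsiziffo.
Rule 3 (intervocalic voicing): /k/ is a voiceless stop between vowels /a/ and /a/, so it voices to [g]. /bofakaopsiziffo/ → bofagaopsiziffo.
Rule 4 (final vowel raising): /o/ is a mid vowel in word-final position, so it raises to [u]. /bofagaopsiziffo/ → bofagaopsiziffu.

bofagaopsiziffu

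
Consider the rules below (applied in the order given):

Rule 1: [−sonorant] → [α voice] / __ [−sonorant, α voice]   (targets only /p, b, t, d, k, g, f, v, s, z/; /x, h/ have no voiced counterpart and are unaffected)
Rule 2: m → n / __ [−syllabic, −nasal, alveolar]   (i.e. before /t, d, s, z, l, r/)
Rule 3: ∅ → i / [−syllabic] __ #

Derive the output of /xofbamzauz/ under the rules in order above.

xovbanzauzi

Rule 1 (regressive voicing assimilation): /f/ precedes the voiced obstruent /b/, so it voices to [v] by assimilation. /xofbamzauz/ → xovbamzauz.
Rule 2 (nasal place assimilation): /m/ precedes the alveolar consonant /z/, so it assimilates in place to [n]. /xovbamzauz/ → xovbanzauz.
Rule 3 (final i-epenthesis): the form ends in the consonant /z/, so [i] is inserted word-finally. /xovbanzauz/ → xovbanzauzi.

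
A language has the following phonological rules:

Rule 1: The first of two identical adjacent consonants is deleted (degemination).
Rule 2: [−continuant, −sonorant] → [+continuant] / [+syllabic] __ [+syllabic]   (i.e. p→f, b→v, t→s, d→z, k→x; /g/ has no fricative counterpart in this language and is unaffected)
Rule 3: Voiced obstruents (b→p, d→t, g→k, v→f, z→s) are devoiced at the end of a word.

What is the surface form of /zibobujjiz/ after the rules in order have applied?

Rule 1 (degemination): /jj/ is a geminate; the first /j/ deletes. /zibobujjiz/ → zibobujiz.
Rule 2 (intervocalic spirantization): /b/ is a stop between vowels /i/ and /o/, so it spirantizes to the fricative [v]. /b/ is a stop between vowels /o/ and /u/, so it spirantizes to the fricative [v]. /zibobujiz/ → zivovujiz.
Rule 3 (final devoicing): /z/ is a voiced obstruent in word-final position, so it devoices to [s]. /zivovujiz/ → zivovujis.

zivovujis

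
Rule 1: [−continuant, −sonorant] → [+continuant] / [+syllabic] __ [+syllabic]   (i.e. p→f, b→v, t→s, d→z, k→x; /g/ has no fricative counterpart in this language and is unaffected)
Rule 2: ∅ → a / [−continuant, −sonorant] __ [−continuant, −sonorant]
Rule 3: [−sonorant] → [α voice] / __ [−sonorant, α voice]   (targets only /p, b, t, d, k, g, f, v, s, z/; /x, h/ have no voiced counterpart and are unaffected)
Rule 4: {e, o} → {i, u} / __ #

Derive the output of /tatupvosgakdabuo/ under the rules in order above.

Rule 1 (intervocalic spirantization): /t/ is a stop between vowels /a/ and /u/, so it spirantizes to the fricative [s]. /b/ is a stop between vowels /a/ and /u/, so it spirantizes to the fricative [v]. /tatupvosgakdabuo/ → tasupvosgakdavuo.
Rule 2 (stop-cluster a-epenthesis): /k/ and /d/ form a stop–stop cluster, so [a] is inserted between them. /tasupvosgakdavuo/ → tasupvosgakadavuo.
Rule 3 (regressive voicing assimilation): /p/ precedes the voiced obstruent /v/, so it voices to [b] by assimilation. /s/ precedes the voiced obstruent /g/, so it voices to [z] by assimilation. /tasupvosgakadavuo/ → tasubvozgakadavuo.
Rule 4 (final vowel raising): /o/ is a mid vowel in word-final position, so it raises to [u]. /tasubvozgakadavuo/ → tasubvozgakadavuu.

tasubvozgakadavuu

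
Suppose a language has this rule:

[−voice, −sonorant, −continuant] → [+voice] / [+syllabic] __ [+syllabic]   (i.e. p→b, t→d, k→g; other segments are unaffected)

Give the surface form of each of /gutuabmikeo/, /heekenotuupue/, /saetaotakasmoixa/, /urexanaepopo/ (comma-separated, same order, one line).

guduabmigeo, heegenoduubue, saedaodagasmoixa, urexanaebobo

/gutuabmikeo/: /t/ is a voiceless stop between vowels /u/ and /u/, so it voices to [d]. /k/ is a voiceless stop between vowels /i/ and /e/, so it voices to [g]. → [guduabmigeo].
/heekenotuupue/: /k/ is a voiceless stop between vowels /e/ and /e/, so it voices to [g]. /t/ is a voiceless stop between vowels /o/ and /u/, so it voices to [d]. /p/ is a voiceless stop between vowels /u/ and /u/, so it voices to [b]. → [heegenoduubue].
/saetaotakasmoixa/: /t/ is a voiceless stop between vowels /e/ and /a/, so it voices to [d]. /t/ is a voiceless stop between vowels /o/ and /a/, so it voices to [d]. /k/ is a voiceless stop between vowels /a/ and /a/, so it voices to [g]. → [saedaodagasmoixa].
/urexanaepopo/: /p/ is a voiceless stop between vowels /e/ and /o/, so it voices to [b]. /p/ is a voiceless stop between vowels /o/ and /o/, so it voices to [b]. → [urexanaebobo].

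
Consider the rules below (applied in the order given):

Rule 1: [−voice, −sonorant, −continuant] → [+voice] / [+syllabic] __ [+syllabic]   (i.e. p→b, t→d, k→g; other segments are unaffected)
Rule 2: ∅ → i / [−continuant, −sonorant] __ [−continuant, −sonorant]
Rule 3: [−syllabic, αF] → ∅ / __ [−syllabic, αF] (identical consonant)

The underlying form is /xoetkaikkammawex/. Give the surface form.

xoetikaikikamawex

Rule 1 (intervocalic voicing): no segment meets the environment; /xoetkaikkammawex/ is unchanged.
Rule 2 (stop-cluster i-epenthesis): /t/ and /k/ form a stop–stop cluster, so [i] is inserted between them. /k/ and /k/ form a stop–stop cluster, so [i] is inserted between them. /xoetkaikkammawex/ → xoetikaikikammawex.
Rule 3 (degemination): /mm/ is a geminate; the first /m/ deletes. /xoetikaikikammawex/ → xoetikaikikamawex.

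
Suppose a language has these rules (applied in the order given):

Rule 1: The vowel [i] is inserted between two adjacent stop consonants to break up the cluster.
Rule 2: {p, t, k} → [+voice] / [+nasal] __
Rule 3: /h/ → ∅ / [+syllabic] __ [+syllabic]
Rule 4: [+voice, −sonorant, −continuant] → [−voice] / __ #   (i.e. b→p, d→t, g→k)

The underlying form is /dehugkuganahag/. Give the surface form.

Rule 1 (stop-cluster i-epenthesis): /g/ and /k/ form a stop–stop cluster, so [i] is inserted between them. /dehugkuganahag/ → dehugikuganahag.
Rule 2 (post-nasal voicing): no segment meets the environment; /dehugikuganahag/ is unchanged.
Rule 3 (intervocalic h-deletion): /h/ occurs between vowels /e/ and /u/, so it deletes. /h/ occurs between vowels /a/ and /a/, so it deletes. /dehugikuganahag/ → deugikuganaag.
Rule 4 (final devoicing): /g/ is a voiced stop in word-final position, so it devoices to [k]. /deugikuganaag/ → deugikuganaak.

deugikuganaak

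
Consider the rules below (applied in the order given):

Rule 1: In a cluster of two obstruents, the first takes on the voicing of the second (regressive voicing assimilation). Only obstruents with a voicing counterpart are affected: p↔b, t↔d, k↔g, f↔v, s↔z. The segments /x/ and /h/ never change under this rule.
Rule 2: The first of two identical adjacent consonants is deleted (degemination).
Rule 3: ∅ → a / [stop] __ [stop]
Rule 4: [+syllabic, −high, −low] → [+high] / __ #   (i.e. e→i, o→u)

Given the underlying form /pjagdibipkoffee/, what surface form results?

pjagadibipakofei

Rule 1 (regressive voicing assimilation): no segment meets the environment; /pjagdibipkoffee/ is unchanged.
Rule 2 (degemination): /ff/ is a geminate; the first /f/ deletes. /pjagdibipkoffee/ → pjagdibipkofee.
Rule 3 (stop-cluster a-epenthesis): /g/ and /d/ form a stop–stop cluster, so [a] is inserted between them. /p/ and /k/ form a stop–stop cluster, so [a] is inserted between them. /pjagdibipkofee/ → pjagadibipakofee.
Rule 4 (final vowel raising): /e/ is a mid vowel in word-final position, so it raises to [i]. /pjagadibipakofee/ → pjagadibipakofei.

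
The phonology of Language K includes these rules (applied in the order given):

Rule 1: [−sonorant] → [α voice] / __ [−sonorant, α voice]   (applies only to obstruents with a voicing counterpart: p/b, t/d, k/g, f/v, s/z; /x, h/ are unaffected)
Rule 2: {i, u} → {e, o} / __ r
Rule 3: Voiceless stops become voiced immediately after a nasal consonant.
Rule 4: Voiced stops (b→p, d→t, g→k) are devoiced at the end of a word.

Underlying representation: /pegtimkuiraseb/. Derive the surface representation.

Rule 1 (regressive voicing assimilation): /g/ precedes the voiceless obstruent /t/, so it devoices to [k] by assimilation. /pegtimkuiraseb/ → pektimkuiraseb.
Rule 2 (pre-rhotic lowering): /i/ is a high vowel immediately before /r/, so it lowers to [e]. /pektimkuiraseb/ → pektimkueraseb.
Rule 3 (post-nasal voicing): /k/ is a voiceless stop immediately after the nasal /m/, so it voices to [g]. /pektimkueraseb/ → pektimgueraseb.
Rule 4 (final devoicing): /b/ is a voiced stop in word-final position, so it devoices to [p]. /pektimgueraseb/ → pektimguerasep.

pektimguerasep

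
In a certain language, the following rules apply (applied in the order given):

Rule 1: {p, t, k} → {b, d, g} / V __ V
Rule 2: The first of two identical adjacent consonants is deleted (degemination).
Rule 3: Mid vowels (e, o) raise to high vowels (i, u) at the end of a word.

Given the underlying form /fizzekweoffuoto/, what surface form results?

fizekweofuodu

Rule 1 (intervocalic voicing): /t/ is a voiceless stop between vowels /o/ and /o/, so it voices to [d]. /fizzekweoffuoto/ → fizzekweoffuodo.
Rule 2 (degemination): /zz/ is a geminate; the first /z/ deletes. /ff/ is a geminate; the first /f/ deletes. /fizzekweoffuodo/ → fizekweofuodo.
Rule 3 (final vowel raising): /o/ is a mid vowel in word-final position, so it raises to [u]. /fizekweofuodo/ → fizekweofuodu.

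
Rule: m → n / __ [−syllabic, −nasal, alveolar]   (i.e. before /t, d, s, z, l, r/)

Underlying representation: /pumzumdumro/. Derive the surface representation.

/m/ precedes the alveolar consonant /z/, so it assimilates in place to [n].
/m/ precedes the alveolar consonant /d/, so it assimilates in place to [n].
/m/ precedes the alveolar consonant /r/, so it assimilates in place to [n].
Surface form: [punzundunro].

punzundunro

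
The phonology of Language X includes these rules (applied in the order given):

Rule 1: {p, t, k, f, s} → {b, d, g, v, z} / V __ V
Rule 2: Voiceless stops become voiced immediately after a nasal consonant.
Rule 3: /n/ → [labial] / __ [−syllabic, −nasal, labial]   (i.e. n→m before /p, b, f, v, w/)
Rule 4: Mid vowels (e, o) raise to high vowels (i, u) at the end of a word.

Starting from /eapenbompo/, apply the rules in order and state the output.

eabembombu

Rule 1 (intervocalic voicing): /p/ is a voiceless obstruent between vowels /a/ and /e/, so it voices to [b]. /eapenbompo/ → eabenbompo.
Rule 2 (post-nasal voicing): /p/ is a voiceless stop immediately after the nasal /m/, so it voices to [b]. /eabenbompo/ → eabenbombo.
Rule 3 (nasal place assimilation): /n/ precedes the labial consonant /b/, so it assimilates in place to [m]. /eabenbombo/ → eabembombo.
Rule 4 (final vowel raising): /o/ is a mid vowel in word-final position, so it raises to [u]. /eabembombo/ → eabembombu.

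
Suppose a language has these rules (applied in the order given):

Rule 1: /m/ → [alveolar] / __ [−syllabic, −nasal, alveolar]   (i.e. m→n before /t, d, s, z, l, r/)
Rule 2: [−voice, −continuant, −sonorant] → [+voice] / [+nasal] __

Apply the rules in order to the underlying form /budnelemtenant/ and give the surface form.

budnelendenand

Rule 1 (nasal place assimilation): /m/ precedes the alveolar consonant /t/, so it assimilates in place to [n]. /budnelemtenant/ → budnelentenant.
Rule 2 (post-nasal voicing): /t/ is a voiceless stop immediately after the nasal /n/, so it voices to [d]. /t/ is a voiceless stop immediately after the nasal /n/, so it voices to [d]. /budnelentenant/ → budnelendenand.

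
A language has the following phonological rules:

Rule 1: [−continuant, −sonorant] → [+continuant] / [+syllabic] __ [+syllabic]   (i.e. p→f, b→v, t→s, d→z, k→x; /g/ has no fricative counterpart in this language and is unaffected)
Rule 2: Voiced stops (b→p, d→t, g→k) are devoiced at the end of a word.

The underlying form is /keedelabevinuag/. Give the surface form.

keezelavevinuak

Rule 1 (intervocalic spirantization): /d/ is a stop between vowels /e/ and /e/, so it spirantizes to the fricative [z]. /b/ is a stop between vowels /a/ and /e/, so it spirantizes to the fricative [v]. /keedelabevinuag/ → keezelavevinuag.
Rule 2 (final devoicing): /g/ is a voiced stop in word-final position, so it devoices to [k]. /keezelavevinuag/ → keezelavevinuak.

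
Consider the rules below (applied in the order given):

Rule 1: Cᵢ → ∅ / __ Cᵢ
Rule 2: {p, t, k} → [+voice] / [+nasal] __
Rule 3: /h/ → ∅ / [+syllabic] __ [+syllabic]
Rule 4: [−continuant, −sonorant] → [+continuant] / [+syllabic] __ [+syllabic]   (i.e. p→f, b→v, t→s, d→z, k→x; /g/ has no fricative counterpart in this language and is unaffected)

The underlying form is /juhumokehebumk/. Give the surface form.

Rule 1 (degemination): no segment meets the environment; /juhumokehebumk/ is unchanged.
Rule 2 (post-nasal voicing): /k/ is a voiceless stop immediately after the nasal /m/, so it voices to [g]. /juhumokehebumk/ → juhumokehebumg.
Rule 3 (intervocalic h-deletion): /h/ occurs between vowels /u/ and /u/, so it deletes. /h/ occurs between vowels /e/ and /e/, so it deletes. /juhumokehebumg/ → juumokeebumg.
Rule 4 (intervocalic spirantization): /k/ is a stop between vowels /o/ and /e/, so it spirantizes to the fricative [x]. /b/ is a stop between vowels /e/ and /u/, so it spirantizes to the fricative [v]. /juumokeebumg/ → juumoxeevumg.

juumoxeevumg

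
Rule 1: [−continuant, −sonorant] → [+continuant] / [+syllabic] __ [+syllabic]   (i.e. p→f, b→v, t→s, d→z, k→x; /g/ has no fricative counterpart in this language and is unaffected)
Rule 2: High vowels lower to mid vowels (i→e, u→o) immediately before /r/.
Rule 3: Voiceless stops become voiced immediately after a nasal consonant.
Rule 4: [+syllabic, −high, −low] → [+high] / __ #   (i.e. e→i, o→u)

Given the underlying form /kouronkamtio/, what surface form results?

Rule 1 (intervocalic spirantization): no segment meets the environment; /kouronkamtio/ is unchanged.
Rule 2 (pre-rhotic lowering): /u/ is a high vowel immediately before /r/, so it lowers to [o]. /kouronkamtio/ → kooronkamtio.
Rule 3 (post-nasal voicing): /k/ is a voiceless stop immediately after the nasal /n/, so it voices to [g]. /t/ is a voiceless stop immediately after the nasal /m/, so it voices to [d]. /kooronkamtio/ → koorongamdio.
Rule 4 (final vowel raising): /o/ is a mid vowel in word-final position, so it raises to [u]. /koorongamdio/ → koorongamdiu.

koorongamdiu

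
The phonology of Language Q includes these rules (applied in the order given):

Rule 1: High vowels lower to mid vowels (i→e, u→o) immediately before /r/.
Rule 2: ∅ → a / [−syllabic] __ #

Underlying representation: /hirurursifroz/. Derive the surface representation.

herororsifroza

Rule 1 (pre-rhotic lowering): /i/ is a high vowel immediately before /r/, so it lowers to [e]. /u/ is a high vowel immediately before /r/, so it lowers to [o]. /u/ is a high vowel immediately before /r/, so it lowers to [o]. /hirurursifroz/ → herororsifroz.
Rule 2 (final a-epenthesis): the form ends in the consonant /z/, so [a] is inserted word-finally. /herororsifroz/ → herororsifroza.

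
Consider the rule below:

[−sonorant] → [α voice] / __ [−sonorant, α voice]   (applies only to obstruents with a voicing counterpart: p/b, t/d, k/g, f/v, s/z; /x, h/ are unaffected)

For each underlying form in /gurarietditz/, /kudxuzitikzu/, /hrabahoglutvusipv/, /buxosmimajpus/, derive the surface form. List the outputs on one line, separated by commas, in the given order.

gurarieddidz, kutxuzitigzu, hrabahogludvusibv, buxosmimajpus

/gurarietditz/: /t/ precedes the voiced obstruent /d/, so it voices to [d] by assimilation. /t/ precedes the voiced obstruent /z/, so it voices to [d] by assimilation. → [gurarieddidz].
/kudxuzitikzu/: /d/ precedes the voiceless obstruent /x/, so it devoices to [t] by assimilation. /k/ precedes the voiced obstruent /z/, so it voices to [g] by assimilation. → [kutxuzitigzu].
/hrabahoglutvusipv/: /t/ precedes the voiced obstruent /v/, so it voices to [d] by assimilation. /p/ precedes the voiced obstruent /v/, so it voices to [b] by assimilation. → [hrabahogludvusibv].
/buxosmimajpus/: the rule's environment is not met; surfaces unchanged as [buxosmimajpus].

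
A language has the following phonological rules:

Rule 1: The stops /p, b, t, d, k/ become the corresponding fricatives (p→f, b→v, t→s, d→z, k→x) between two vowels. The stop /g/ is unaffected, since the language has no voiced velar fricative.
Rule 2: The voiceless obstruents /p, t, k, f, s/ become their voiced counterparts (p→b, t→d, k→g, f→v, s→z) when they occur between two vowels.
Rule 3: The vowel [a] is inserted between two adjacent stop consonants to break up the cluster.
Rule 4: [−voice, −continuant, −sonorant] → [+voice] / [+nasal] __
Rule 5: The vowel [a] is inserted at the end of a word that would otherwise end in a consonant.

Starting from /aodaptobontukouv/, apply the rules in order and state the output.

Rule 1 (intervocalic spirantization): /d/ is a stop between vowels /o/ and /a/, so it spirantizes to the fricative [z]. /b/ is a stop between vowels /o/ and /o/, so it spirantizes to the fricative [v]. /k/ is a stop between vowels /u/ and /o/, so it spirantizes to the fricative [x]. /aodaptobontukouv/ → aozaptovontuxouv.
Rule 2 (intervocalic voicing): no segment meets the environment; /aozaptovontuxouv/ is unchanged.
Rule 3 (stop-cluster a-epenthesis): /p/ and /t/ form a stop–stop cluster, so [a] is inserted between them. /aozaptovontuxouv/ → aozapatovontuxouv.
Rule 4 (post-nasal voicing): /t/ is a voiceless stop immediately after the nasal /n/, so it voices to [d]. /aozapatovontuxouv/ → aozapatovonduxouv.
Rule 5 (final a-epenthesis): the form ends in the consonant /v/, so [a] is inserted word-finally. /aozapatovonduxouv/ → aozapatovonduxouva.

aozapatovonduxouva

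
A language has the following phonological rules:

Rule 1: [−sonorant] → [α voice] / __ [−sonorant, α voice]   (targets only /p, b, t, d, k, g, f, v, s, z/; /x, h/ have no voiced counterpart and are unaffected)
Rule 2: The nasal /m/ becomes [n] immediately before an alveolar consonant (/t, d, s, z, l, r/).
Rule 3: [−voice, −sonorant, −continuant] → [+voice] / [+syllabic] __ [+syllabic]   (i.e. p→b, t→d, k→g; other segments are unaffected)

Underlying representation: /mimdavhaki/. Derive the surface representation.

Rule 1 (regressive voicing assimilation): /v/ precedes the voiceless obstruent /h/, so it devoices to [f] by assimilation. /mimdavhaki/ → mimdafhaki.
Rule 2 (nasal place assimilation): /m/ precedes the alveolar consonant /d/, so it assimilates in place to [n]. /mimdafhaki/ → mindafhaki.
Rule 3 (intervocalic voicing): /k/ is a voiceless stop between vowels /a/ and /i/, so it voices to [g]. /mindafhaki/ → mindafhagi.

mindafhagi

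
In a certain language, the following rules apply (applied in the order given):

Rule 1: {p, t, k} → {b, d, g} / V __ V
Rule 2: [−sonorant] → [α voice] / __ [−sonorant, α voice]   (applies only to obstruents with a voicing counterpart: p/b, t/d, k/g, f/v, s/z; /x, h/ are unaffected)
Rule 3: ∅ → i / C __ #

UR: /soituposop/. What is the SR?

soidubosopi

Rule 1 (intervocalic voicing): /t/ is a voiceless stop between vowels /i/ and /u/, so it voices to [d]. /p/ is a voiceless stop between vowels /u/ and /o/, so it voices to [b]. /soituposop/ → soidubosop.
Rule 2 (regressive voicing assimilation): no segment meets the environment; /soidubosop/ is unchanged.
Rule 3 (final i-epenthesis): the form ends in the consonant /p/, so [i] is inserted word-finally. /soidubosop/ → soidubosopi.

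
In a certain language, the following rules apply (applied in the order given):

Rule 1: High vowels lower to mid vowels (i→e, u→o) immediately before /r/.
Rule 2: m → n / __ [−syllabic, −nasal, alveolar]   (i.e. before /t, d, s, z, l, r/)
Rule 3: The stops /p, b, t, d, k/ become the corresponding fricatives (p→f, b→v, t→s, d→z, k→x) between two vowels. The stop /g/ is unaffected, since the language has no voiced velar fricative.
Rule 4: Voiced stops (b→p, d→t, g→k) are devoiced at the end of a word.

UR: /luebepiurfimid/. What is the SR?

Rule 1 (pre-rhotic lowering): /u/ is a high vowel immediately before /r/, so it lowers to [o]. /luebepiurfimid/ → luebepiorfimid.
Rule 2 (nasal place assimilation): no segment meets the environment; /luebepiorfimid/ is unchanged.
Rule 3 (intervocalic spirantization): /b/ is a stop between vowels /e/ and /e/, so it spirantizes to the fricative [v]. /p/ is a stop between vowels /e/ and /i/, so it spirantizes to the fricative [f]. /luebepiorfimid/ → luevefiorfimid.
Rule 4 (final devoicing): /d/ is a voiced stop in word-final position, so it devoices to [t]. /luevefiorfimid/ → luevefiorfimit.

luevefiorfimit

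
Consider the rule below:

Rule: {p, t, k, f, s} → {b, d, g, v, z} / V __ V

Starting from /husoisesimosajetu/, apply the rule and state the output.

/s/ is a voiceless obstruent between vowels /u/ and /o/, so it voices to [z].
/s/ is a voiceless obstruent between vowels /i/ and /e/, so it voices to [z].
/s/ is a voiceless obstruent between vowels /e/ and /i/, so it voices to [z].
/s/ is a voiceless obstruent between vowels /o/ and /a/, so it voices to [z].
/t/ is a voiceless obstruent between vowels /e/ and /u/, so it voices to [d].
Surface form: [huzoizezimozajedu].

huzoizezimozajedu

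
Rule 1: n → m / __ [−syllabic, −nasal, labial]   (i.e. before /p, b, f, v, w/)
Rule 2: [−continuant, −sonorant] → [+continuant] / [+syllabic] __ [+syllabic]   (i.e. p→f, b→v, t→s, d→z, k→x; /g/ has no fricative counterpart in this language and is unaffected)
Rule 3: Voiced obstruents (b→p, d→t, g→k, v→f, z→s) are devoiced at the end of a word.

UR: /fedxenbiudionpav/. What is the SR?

fedxembiuziompaf

Rule 1 (nasal place assimilation): /n/ precedes the labial consonant /b/, so it assimilates in place to [m]. /n/ precedes the labial consonant /p/, so it assimilates in place to [m]. /fedxenbiudionpav/ → fedxembiudiompav.
Rule 2 (intervocalic spirantization): /d/ is a stop between vowels /u/ and /i/, so it spirantizes to the fricative [z]. /fedxembiudiompav/ → fedxembiuziompav.
Rule 3 (final devoicing): /v/ is a voiced obstruent in word-final position, so it devoices to [f]. /fedxembiuziompav/ → fedxembiuziompaf.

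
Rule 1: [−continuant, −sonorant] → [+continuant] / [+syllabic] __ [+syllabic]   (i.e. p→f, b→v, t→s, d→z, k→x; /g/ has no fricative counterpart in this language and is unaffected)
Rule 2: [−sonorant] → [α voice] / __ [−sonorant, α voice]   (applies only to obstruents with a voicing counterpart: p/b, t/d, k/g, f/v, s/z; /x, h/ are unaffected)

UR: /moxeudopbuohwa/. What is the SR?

Rule 1 (intervocalic spirantization): /d/ is a stop between vowels /u/ and /o/, so it spirantizes to the fricative [z]. /moxeudopbuohwa/ → moxeuzopbuohwa.
Rule 2 (regressive voicing assimilation): /p/ precedes the voiced obstruent /b/, so it voices to [b] by assimilation. /moxeuzopbuohwa/ → moxeuzobbuohwa.

moxeuzobbuohwa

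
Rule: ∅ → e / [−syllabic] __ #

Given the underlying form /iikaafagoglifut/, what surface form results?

the form ends in the consonant /t/, so [e] is inserted word-finally.
Surface form: [iikaafagoglifute].

iikaafagoglifute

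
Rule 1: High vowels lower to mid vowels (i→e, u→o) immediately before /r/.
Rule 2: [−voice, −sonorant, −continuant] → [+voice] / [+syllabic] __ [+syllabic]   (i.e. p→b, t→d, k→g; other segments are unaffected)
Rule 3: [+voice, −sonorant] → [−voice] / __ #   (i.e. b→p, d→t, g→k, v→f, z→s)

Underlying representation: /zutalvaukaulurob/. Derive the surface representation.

Rule 1 (pre-rhotic lowering): /u/ is a high vowel immediately before /r/, so it lowers to [o]. /zutalvaukaulurob/ → zutalvaukaulorob.
Rule 2 (intervocalic voicing): /t/ is a voiceless stop between vowels /u/ and /a/, so it voices to [d]. /k/ is a voiceless stop between vowels /u/ and /a/, so it voices to [g]. /zutalvaukaulorob/ → zudalvaugaulorob.
Rule 3 (final devoicing): /b/ is a voiced obstruent in word-final position, so it devoices to [p]. /zudalvaugaulorob/ → zudalvaugaulorop.

zudalvaugaulorop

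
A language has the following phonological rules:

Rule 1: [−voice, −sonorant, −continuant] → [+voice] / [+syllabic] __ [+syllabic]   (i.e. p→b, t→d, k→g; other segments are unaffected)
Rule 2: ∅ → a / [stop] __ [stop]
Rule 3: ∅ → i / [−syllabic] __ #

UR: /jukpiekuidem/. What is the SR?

jukapieguidemi

Rule 1 (intervocalic voicing): /k/ is a voiceless stop between vowels /e/ and /u/, so it voices to [g]. /jukpiekuidem/ → jukpieguidem.
Rule 2 (stop-cluster a-epenthesis): /k/ and /p/ form a stop–stop cluster, so [a] is inserted between them. /jukpieguidem/ → jukapieguidem.
Rule 3 (final i-epenthesis): the form ends in the consonant /m/, so [i] is inserted word-finally. /jukapieguidem/ → jukapieguidemi.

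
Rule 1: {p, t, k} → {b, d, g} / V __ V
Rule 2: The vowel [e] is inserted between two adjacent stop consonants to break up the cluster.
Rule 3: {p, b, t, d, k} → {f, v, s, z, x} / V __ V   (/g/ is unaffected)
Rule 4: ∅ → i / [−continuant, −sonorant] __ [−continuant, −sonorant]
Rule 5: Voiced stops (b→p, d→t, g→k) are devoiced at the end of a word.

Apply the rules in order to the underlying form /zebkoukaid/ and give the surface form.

zevexougait

Rule 1 (intervocalic voicing): /k/ is a voiceless stop between vowels /u/ and /a/, so it voices to [g]. /zebkoukaid/ → zebkougaid.
Rule 2 (stop-cluster e-epenthesis): /b/ and /k/ form a stop–stop cluster, so [e] is inserted between them. /zebkougaid/ → zebekougaid.
Rule 3 (intervocalic spirantization): /b/ is a stop between vowels /e/ and /e/, so it spirantizes to the fricative [v]. /k/ is a stop between vowels /e/ and /o/, so it spirantizes to the fricative [x]. /zebekougaid/ → zevexougaid.
Rule 4 (stop-cluster i-epenthesis): no segment meets the environment; /zevexougaid/ is unchanged.
Rule 5 (final devoicing): /d/ is a voiced stop in word-final position, so it devoices to [t]. /zevexougaid/ → zevexougait.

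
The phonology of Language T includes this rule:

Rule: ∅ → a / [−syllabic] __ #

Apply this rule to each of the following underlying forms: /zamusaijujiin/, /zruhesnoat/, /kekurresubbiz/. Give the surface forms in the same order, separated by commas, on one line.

zamusaijujiina, zruhesnoata, kekurresubbiza

/zamusaijujiin/: the form ends in the consonant /n/, so [a] is inserted word-finally. → [zamusaijujiina].
/zruhesnoat/: the form ends in the consonant /t/, so [a] is inserted word-finally. → [zruhesnoata].
/kekurresubbiz/: the form ends in the consonant /z/, so [a] is inserted word-finally. → [kekurresubbiza].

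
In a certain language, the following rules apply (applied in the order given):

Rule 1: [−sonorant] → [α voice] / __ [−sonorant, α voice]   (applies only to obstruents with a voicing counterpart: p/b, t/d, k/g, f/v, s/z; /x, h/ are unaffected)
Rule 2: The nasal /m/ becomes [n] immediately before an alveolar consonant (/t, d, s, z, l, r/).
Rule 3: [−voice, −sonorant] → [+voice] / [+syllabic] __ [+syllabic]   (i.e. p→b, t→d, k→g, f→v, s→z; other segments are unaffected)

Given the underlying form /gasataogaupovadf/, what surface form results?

Rule 1 (regressive voicing assimilation): /d/ precedes the voiceless obstruent /f/, so it devoices to [t] by assimilation. /gasataogaupovadf/ → gasataogaupovatf.
Rule 2 (nasal place assimilation): no segment meets the environment; /gasataogaupovatf/ is unchanged.
Rule 3 (intervocalic voicing): /s/ is a voiceless obstruent between vowels /a/ and /a/, so it voices to [z]. /t/ is a voiceless obstruent between vowels /a/ and /a/, so it voices to [d]. /p/ is a voiceless obstruent between vowels /u/ and /o/, so it voices to [b]. /gasataogaupovatf/ → gazadaogaubovatf.

gazadaogaubovatf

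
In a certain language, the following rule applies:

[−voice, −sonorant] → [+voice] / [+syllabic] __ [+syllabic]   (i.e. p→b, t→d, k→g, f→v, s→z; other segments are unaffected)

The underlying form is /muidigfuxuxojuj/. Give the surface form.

No segment of /muidigfuxuxojuj/ meets the structural description of the rule, so the form surfaces unchanged.

muidigfuxuxojuj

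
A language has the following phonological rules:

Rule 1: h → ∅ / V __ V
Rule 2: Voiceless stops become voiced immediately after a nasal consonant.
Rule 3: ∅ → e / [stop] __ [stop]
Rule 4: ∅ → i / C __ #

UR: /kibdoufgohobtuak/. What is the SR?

kibedoufgoobetuaki

Rule 1 (intervocalic h-deletion): /h/ occurs between vowels /o/ and /o/, so it deletes. /kibdoufgohobtuak/ → kibdoufgoobtuak.
Rule 2 (post-nasal voicing): no segment meets the environment; /kibdoufgoobtuak/ is unchanged.
Rule 3 (stop-cluster e-epenthesis): /b/ and /d/ form a stop–stop cluster, so [e] is inserted between them. /b/ and /t/ form a stop–stop cluster, so [e] is inserted between them. /kibdoufgoobtuak/ → kibedoufgoobetuak.
Rule 4 (final i-epenthesis): the form ends in the consonant /k/, so [i] is inserted word-finally. /kibedoufgoobetuak/ → kibedoufgoobetuaki.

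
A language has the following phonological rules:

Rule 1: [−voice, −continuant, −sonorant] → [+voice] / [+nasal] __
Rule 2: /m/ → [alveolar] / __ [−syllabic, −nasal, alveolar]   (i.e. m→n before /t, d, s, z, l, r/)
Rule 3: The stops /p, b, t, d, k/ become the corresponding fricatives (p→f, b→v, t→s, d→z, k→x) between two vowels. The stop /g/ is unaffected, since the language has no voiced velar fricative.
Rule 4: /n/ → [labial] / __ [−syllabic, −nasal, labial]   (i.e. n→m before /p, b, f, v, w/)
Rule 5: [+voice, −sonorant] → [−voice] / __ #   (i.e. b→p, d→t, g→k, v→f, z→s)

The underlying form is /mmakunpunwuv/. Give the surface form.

mmaxumbumwuf

Rule 1 (post-nasal voicing): /p/ is a voiceless stop immediately after the nasal /n/, so it voices to [b]. /mmakunpunwuv/ → mmakunbunwuv.
Rule 2 (nasal place assimilation): no segment meets the environment; /mmakunbunwuv/ is unchanged.
Rule 3 (intervocalic spirantization): /k/ is a stop between vowels /a/ and /u/, so it spirantizes to the fricative [x]. /mmakunbunwuv/ → mmaxunbunwuv.
Rule 4 (nasal place assimilation): /n/ precedes the labial consonant /b/, so it assimilates in place to [m]. /n/ precedes the labial consonant /w/, so it assimilates in place to [m]. /mmaxunbunwuv/ → mmaxumbumwuv.
Rule 5 (final devoicing): /v/ is a voiced obstruent in word-final position, so it devoices to [f]. /mmaxumbumwuv/ → mmaxumbumwuf.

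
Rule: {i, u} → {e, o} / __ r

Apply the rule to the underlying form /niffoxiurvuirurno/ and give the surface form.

/u/ is a high vowel immediately before /r/, so it lowers to [o].
/i/ is a high vowel immediately before /r/, so it lowers to [e].
/u/ is a high vowel immediately before /r/, so it lowers to [o].
Surface form: [niffoxiorvuerorno].

niffoxiorvuerorno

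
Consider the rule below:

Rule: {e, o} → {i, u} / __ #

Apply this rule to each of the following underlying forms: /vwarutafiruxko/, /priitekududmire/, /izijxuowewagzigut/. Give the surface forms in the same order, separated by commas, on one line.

vwarutafiruxku, priitekududmiri, izijxuowewagzigut

/vwarutafiruxko/: /o/ is a mid vowel in word-final position, so it raises to [u]. → [vwarutafiruxku].
/priitekududmire/: /e/ is a mid vowel in word-final position, so it raises to [i]. → [priitekududmiri].
/izijxuowewagzigut/: the rule's environment is not met; surfaces unchanged as [izijxuowewagzigut].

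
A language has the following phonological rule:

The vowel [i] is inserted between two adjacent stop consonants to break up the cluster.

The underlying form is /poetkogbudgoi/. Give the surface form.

/t/ and /k/ form a stop–stop cluster, so [i] is inserted between them.
/g/ and /b/ form a stop–stop cluster, so [i] is inserted between them.
/d/ and /g/ form a stop–stop cluster, so [i] is inserted between them.
Surface form: [poetikogibudigoi].

poetikogibudigoi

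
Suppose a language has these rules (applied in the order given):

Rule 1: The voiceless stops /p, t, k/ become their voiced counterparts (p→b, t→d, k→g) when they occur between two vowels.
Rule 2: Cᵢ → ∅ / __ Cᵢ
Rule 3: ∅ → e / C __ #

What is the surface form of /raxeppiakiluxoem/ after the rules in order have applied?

raxepiagiluxoeme

Rule 1 (intervocalic voicing): /k/ is a voiceless stop between vowels /a/ and /i/, so it voices to [g]. /raxeppiakiluxoem/ → raxeppiagiluxoem.
Rule 2 (degemination): /pp/ is a geminate; the first /p/ deletes. /raxeppiagiluxoem/ → raxepiagiluxoem.
Rule 3 (final e-epenthesis): the form ends in the consonant /m/, so [e] is inserted word-finally. /raxepiagiluxoem/ → raxepiagiluxoeme.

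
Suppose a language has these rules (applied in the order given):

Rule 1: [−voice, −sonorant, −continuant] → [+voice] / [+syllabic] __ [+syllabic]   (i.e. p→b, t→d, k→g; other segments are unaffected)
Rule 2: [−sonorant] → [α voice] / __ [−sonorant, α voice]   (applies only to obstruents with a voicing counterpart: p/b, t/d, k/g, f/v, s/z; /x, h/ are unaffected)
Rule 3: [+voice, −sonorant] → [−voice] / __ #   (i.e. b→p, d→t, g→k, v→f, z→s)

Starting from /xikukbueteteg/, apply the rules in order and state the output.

Rule 1 (intervocalic voicing): /k/ is a voiceless stop between vowels /i/ and /u/, so it voices to [g]. /t/ is a voiceless stop between vowels /e/ and /e/, so it voices to [d]. /t/ is a voiceless stop between vowels /e/ and /e/, so it voices to [d]. /xikukbueteteg/ → xigukbuededeg.
Rule 2 (regressive voicing assimilation): /k/ precedes the voiced obstruent /b/, so it voices to [g] by assimilation. /xigukbuededeg/ → xigugbuededeg.
Rule 3 (final devoicing): /g/ is a voiced obstruent in word-final position, so it devoices to [k]. /xigugbuededeg/ → xigugbuededek.

xigugbuededek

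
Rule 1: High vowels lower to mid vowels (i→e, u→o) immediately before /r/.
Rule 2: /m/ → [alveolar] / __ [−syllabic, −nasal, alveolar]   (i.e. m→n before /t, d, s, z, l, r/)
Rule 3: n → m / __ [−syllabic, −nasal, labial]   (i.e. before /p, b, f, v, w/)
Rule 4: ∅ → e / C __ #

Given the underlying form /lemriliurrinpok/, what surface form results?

lenriliorrimpoke

Rule 1 (pre-rhotic lowering): /u/ is a high vowel immediately before /r/, so it lowers to [o]. /lemriliurrinpok/ → lemriliorrinpok.
Rule 2 (nasal place assimilation): /m/ precedes the alveolar consonant /r/, so it assimilates in place to [n]. /lemriliorrinpok/ → lenriliorrinpok.
Rule 3 (nasal place assimilation): /n/ precedes the labial consonant /p/, so it assimilates in place to [m]. /lenriliorrinpok/ → lenriliorrimpok.
Rule 4 (final e-epenthesis): the form ends in the consonant /k/, so [e] is inserted word-finally. /lenriliorrimpok/ → lenriliorrimpoke.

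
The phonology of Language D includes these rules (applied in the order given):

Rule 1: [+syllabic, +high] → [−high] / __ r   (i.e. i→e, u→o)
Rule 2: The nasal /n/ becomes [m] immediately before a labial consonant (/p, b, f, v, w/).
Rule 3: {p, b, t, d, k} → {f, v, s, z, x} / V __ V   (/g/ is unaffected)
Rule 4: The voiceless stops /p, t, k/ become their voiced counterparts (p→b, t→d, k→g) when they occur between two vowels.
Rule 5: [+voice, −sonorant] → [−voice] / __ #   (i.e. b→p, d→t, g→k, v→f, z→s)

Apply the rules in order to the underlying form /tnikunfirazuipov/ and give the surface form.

Rule 1 (pre-rhotic lowering): /i/ is a high vowel immediately before /r/, so it lowers to [e]. /tnikunfirazuipov/ → tnikunferazuipov.
Rule 2 (nasal place assimilation): /n/ precedes the labial consonant /f/, so it assimilates in place to [m]. /tnikunferazuipov/ → tnikumferazuipov.
Rule 3 (intervocalic spirantization): /k/ is a stop between vowels /i/ and /u/, so it spirantizes to the fricative [x]. /p/ is a stop between vowels /i/ and /o/, so it spirantizes to the fricative [f]. /tnikumferazuipov/ → tnixumferazuifov.
Rule 4 (intervocalic voicing): no segment meets the environment; /tnixumferazuifov/ is unchanged.
Rule 5 (final devoicing): /v/ is a voiced obstruent in word-final position, so it devoices to [f]. /tnixumferazuifov/ → tnixumferazuifof.

tnixumferazuifof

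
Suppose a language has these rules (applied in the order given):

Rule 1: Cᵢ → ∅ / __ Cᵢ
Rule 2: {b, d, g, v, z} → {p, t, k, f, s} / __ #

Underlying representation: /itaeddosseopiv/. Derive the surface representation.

Rule 1 (degemination): /dd/ is a geminate; the first /d/ deletes. /ss/ is a geminate; the first /s/ deletes. /itaeddosseopiv/ → itaedoseopiv.
Rule 2 (final devoicing): /v/ is a voiced obstruent in word-final position, so it devoices to [f]. /itaedoseopiv/ → itaedoseopif.

itaedoseopif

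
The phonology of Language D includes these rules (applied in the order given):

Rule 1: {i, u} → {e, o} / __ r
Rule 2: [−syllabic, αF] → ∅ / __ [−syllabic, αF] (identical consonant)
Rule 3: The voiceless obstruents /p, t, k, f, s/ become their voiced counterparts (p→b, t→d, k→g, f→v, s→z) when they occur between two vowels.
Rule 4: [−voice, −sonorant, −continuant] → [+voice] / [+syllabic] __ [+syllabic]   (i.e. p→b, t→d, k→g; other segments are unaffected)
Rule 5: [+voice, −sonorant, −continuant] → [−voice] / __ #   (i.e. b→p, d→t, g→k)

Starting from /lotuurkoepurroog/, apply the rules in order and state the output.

Rule 1 (pre-rhotic lowering): /u/ is a high vowel immediately before /r/, so it lowers to [o]. /u/ is a high vowel immediately before /r/, so it lowers to [o]. /lotuurkoepurroog/ → lotuorkoeporroog.
Rule 2 (degemination): /rr/ is a geminate; the first /r/ deletes. /lotuorkoeporroog/ → lotuorkoeporoog.
Rule 3 (intervocalic voicing): /t/ is a voiceless obstruent between vowels /o/ and /u/, so it voices to [d]. /p/ is a voiceless obstruent between vowels /e/ and /o/, so it voices to [b]. /lotuorkoeporoog/ → loduorkoeboroog.
Rule 4 (intervocalic voicing): no segment meets the environment; /loduorkoeboroog/ is unchanged.
Rule 5 (final devoicing): /g/ is a voiced stop in word-final position, so it devoices to [k]. /loduorkoeboroog/ → loduorkoeborook.

loduorkoeborook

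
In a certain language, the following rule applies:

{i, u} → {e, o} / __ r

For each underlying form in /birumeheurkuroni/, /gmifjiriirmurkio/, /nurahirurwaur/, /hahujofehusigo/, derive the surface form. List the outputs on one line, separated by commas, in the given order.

berumeheorkoroni, gmifjeriermorkio, noraherorwaor, hahujofehusigo

/birumeheurkuroni/: /i/ is a high vowel immediately before /r/, so it lowers to [e]. /u/ is a high vowel immediately before /r/, so it lowers to [o]. /u/ is a high vowel immediately before /r/, so it lowers to [o]. → [berumeheorkoroni].
/gmifjiriirmurkio/: /i/ is a high vowel immediately before /r/, so it lowers to [e]. /i/ is a high vowel immediately before /r/, so it lowers to [e]. /u/ is a high vowel immediately before /r/, so it lowers to [o]. → [gmifjeriermorkio].
/nurahirurwaur/: /u/ is a high vowel immediately before /r/, so it lowers to [o]. /i/ is a high vowel immediately before /r/, so it lowers to [e]. /u/ is a high vowel immediately before /r/, so it lowers to [o]. /u/ is a high vowel immediately before /r/, so it lowers to [o]. → [noraherorwaor].
/hahujofehusigo/: the rule's environment is not met; surfaces unchanged as [hahujofehusigo].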